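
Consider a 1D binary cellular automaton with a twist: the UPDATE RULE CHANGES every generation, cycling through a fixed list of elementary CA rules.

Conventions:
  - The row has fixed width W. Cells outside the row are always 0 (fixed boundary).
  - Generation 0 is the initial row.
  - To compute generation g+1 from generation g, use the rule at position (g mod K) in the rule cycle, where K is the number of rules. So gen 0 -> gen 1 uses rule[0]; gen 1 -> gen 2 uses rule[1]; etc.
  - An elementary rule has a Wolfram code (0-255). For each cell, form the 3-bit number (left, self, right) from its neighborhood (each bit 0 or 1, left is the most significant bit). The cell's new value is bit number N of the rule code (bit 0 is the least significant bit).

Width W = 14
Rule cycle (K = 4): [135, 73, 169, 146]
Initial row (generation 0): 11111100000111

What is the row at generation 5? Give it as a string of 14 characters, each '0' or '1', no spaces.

Answer: 11111111111101

Derivation:
Gen 0: 11111100000111
Gen 1 (rule 135): 01111001111010
Gen 2 (rule 73): 01001001001000
Gen 3 (rule 169): 00000000000011
Gen 4 (rule 146): 00000000000100
Gen 5 (rule 135): 11111111111101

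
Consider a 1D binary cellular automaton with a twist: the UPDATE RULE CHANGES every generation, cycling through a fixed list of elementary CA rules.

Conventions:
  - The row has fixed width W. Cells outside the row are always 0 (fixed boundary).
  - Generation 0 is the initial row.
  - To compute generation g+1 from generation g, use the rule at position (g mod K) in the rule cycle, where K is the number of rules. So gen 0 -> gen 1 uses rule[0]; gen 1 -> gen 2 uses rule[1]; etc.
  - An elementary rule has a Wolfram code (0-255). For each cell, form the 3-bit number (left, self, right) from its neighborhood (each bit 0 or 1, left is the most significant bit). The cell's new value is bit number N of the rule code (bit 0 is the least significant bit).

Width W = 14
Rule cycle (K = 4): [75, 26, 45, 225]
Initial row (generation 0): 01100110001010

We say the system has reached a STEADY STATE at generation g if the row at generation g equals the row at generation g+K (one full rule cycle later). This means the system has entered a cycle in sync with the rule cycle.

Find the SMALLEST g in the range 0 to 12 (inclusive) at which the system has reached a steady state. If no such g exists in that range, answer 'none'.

Gen 0: 01100110001010
Gen 1 (rule 75): 11101110110000
Gen 2 (rule 26): 10001000101000
Gen 3 (rule 45): 10101010111011
Gen 4 (rule 225): 01010101011101
Gen 5 (rule 75): 10000000010100
Gen 6 (rule 26): 01000000100010
Gen 7 (rule 45): 01011110101010
Gen 8 (rule 225): 00101111010100
Gen 9 (rule 75): 11001001000001
Gen 10 (rule 26): 10110110100010
Gen 11 (rule 45): 11101101101010
Gen 12 (rule 225): 01110110110100
Gen 13 (rule 75): 11010110110001
Gen 14 (rule 26): 10000100101010
Gen 15 (rule 45): 10110100111110
Gen 16 (rule 225): 01011000011110

Answer: none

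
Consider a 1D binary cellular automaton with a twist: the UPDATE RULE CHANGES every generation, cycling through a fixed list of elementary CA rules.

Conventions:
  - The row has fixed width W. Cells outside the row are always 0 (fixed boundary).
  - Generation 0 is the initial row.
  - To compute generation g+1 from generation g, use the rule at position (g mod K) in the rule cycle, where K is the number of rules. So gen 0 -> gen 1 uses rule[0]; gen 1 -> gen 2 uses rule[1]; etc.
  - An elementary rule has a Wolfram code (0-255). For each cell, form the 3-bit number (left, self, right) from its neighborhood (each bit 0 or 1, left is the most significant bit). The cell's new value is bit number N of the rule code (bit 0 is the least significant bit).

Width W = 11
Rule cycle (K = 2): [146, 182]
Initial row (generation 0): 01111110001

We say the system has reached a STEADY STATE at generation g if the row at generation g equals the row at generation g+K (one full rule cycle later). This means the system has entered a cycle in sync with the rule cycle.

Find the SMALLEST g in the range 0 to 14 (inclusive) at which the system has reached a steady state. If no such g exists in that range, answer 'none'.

Answer: 10

Derivation:
Gen 0: 01111110001
Gen 1 (rule 146): 10111101010
Gen 2 (rule 182): 11011011111
Gen 3 (rule 146): 00000001110
Gen 4 (rule 182): 00000010101
Gen 5 (rule 146): 00000100000
Gen 6 (rule 182): 00001110000
Gen 7 (rule 146): 00010101000
Gen 8 (rule 182): 00111111100
Gen 9 (rule 146): 01011111010
Gen 10 (rule 182): 11101110111
Gen 11 (rule 146): 01000100010
Gen 12 (rule 182): 11101110111
Gen 13 (rule 146): 01000100010
Gen 14 (rule 182): 11101110111
Gen 15 (rule 146): 01000100010
Gen 16 (rule 182): 11101110111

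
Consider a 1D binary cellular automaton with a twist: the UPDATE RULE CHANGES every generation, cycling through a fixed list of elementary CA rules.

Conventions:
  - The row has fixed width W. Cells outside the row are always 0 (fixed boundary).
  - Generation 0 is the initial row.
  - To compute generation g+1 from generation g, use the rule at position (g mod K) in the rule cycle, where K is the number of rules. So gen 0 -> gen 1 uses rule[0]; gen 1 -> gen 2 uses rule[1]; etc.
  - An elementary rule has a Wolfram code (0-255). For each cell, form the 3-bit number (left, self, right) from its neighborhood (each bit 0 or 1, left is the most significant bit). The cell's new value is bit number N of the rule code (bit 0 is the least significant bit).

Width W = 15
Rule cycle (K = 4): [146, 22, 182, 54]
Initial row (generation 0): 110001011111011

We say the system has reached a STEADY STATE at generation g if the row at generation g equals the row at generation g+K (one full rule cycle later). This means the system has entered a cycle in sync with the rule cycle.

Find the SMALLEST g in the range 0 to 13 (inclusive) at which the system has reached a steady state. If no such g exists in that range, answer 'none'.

Answer: none

Derivation:
Gen 0: 110001011111011
Gen 1 (rule 146): 001010001110000
Gen 2 (rule 22): 011011010001000
Gen 3 (rule 182): 100100111011100
Gen 4 (rule 54): 111111000100010
Gen 5 (rule 146): 011110101010101
Gen 6 (rule 22): 100000101010101
Gen 7 (rule 182): 110001111111111
Gen 8 (rule 54): 001010000000000
Gen 9 (rule 146): 010001000000000
Gen 10 (rule 22): 111011100000000
Gen 11 (rule 182): 010101010000000
Gen 12 (rule 54): 111111111000000
Gen 13 (rule 146): 011111110100000
Gen 14 (rule 22): 100000000110000
Gen 15 (rule 182): 110000001001000
Gen 16 (rule 54): 001000011111100
Gen 17 (rule 146): 010100101111010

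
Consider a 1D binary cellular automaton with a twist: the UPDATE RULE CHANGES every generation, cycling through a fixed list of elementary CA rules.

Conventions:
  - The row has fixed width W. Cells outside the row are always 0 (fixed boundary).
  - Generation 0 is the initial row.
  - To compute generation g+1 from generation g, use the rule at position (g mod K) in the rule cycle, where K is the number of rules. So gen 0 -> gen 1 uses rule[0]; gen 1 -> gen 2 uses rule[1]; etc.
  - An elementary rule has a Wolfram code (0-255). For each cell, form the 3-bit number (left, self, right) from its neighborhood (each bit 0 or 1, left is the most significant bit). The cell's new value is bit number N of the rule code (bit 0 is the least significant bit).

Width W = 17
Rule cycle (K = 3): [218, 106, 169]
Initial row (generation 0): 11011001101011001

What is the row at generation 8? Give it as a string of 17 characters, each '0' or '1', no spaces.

Answer: 11000001001100001

Derivation:
Gen 0: 11011001101011001
Gen 1 (rule 218): 11011111100011110
Gen 2 (rule 106): 11110000100110010
Gen 3 (rule 169): 11100110000100000
Gen 4 (rule 218): 11111111001010000
Gen 5 (rule 106): 10000001010100000
Gen 6 (rule 169): 00111100101001111
Gen 7 (rule 218): 01111111000111111
Gen 8 (rule 106): 11000001001100001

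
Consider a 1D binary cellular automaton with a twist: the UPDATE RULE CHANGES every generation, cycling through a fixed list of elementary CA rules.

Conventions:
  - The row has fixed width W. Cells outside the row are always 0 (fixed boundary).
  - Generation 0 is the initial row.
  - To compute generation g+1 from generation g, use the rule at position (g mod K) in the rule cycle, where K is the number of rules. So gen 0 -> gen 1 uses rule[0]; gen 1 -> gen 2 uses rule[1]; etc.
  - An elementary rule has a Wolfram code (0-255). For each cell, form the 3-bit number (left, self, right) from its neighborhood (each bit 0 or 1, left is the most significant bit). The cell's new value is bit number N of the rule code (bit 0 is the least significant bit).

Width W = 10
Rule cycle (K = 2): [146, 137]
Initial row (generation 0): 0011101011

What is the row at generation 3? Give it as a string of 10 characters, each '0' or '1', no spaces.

Gen 0: 0011101011
Gen 1 (rule 146): 0101000000
Gen 2 (rule 137): 0000011111
Gen 3 (rule 146): 0000101110

Answer: 0000101110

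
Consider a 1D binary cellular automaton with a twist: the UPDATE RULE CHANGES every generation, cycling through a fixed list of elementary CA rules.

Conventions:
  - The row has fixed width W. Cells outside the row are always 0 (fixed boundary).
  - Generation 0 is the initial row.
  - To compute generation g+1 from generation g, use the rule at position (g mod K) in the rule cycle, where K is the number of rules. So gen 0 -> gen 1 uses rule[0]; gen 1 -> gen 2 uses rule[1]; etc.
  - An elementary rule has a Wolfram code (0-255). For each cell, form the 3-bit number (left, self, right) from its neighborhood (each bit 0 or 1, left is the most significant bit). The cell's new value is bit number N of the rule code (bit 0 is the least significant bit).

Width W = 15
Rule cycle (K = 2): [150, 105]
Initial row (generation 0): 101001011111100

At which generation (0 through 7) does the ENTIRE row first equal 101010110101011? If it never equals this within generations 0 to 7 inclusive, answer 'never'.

Gen 0: 101001011111100
Gen 1 (rule 150): 101111001111010
Gen 2 (rule 105): 011001001001100
Gen 3 (rule 150): 100111111110010
Gen 4 (rule 105): 000100000010000
Gen 5 (rule 150): 001110000111000
Gen 6 (rule 105): 101010110101011
Gen 7 (rule 150): 101010000101000

Answer: 6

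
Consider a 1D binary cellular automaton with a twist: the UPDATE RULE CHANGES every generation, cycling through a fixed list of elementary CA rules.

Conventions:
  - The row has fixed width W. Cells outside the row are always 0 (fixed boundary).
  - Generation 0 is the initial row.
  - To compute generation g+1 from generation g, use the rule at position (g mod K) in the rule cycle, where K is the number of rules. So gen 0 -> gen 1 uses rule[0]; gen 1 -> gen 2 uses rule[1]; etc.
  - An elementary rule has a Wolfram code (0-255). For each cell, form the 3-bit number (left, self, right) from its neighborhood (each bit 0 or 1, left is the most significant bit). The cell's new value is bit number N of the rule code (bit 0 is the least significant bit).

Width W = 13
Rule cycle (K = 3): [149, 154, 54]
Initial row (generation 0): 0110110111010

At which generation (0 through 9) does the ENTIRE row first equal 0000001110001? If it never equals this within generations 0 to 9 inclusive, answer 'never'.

Gen 0: 0110110111010
Gen 1 (rule 149): 0000000010011
Gen 2 (rule 154): 0000000101110
Gen 3 (rule 54): 0000001110001
Gen 4 (rule 149): 1111100101101
Gen 5 (rule 154): 1111011001000
Gen 6 (rule 54): 0000100111100
Gen 7 (rule 149): 1110110011011
Gen 8 (rule 154): 1100101110010
Gen 9 (rule 54): 0011110001111

Answer: 3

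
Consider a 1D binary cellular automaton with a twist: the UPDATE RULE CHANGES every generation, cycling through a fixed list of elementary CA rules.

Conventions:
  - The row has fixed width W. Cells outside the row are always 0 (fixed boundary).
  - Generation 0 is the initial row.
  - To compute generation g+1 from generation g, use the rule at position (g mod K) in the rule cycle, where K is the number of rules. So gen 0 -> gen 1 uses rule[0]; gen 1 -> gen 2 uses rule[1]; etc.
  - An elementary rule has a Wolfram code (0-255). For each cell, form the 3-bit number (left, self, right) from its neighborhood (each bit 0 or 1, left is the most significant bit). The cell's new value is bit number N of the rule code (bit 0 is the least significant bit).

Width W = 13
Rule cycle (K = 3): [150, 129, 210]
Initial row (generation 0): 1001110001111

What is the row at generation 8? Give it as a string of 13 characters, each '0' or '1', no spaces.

Gen 0: 1001110001111
Gen 1 (rule 150): 1110101010110
Gen 2 (rule 129): 0100000000000
Gen 3 (rule 210): 1010000000000
Gen 4 (rule 150): 1011000000000
Gen 5 (rule 129): 0000011111111
Gen 6 (rule 210): 0000101111111
Gen 7 (rule 150): 0001100111110
Gen 8 (rule 129): 1100000011100

Answer: 1100000011100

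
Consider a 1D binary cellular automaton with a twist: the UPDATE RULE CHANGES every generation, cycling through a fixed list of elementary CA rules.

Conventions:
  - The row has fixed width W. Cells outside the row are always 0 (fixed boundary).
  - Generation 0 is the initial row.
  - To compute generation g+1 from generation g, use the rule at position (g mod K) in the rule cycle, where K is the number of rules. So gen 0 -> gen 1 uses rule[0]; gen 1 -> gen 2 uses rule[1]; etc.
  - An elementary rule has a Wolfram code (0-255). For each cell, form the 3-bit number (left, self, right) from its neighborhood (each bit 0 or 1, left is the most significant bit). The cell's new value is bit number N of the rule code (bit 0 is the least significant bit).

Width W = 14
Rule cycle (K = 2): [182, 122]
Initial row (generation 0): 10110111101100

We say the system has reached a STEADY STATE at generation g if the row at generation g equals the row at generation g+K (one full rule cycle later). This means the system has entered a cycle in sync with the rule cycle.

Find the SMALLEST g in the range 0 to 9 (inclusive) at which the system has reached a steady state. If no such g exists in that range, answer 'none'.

Gen 0: 10110111101100
Gen 1 (rule 182): 11001011010010
Gen 2 (rule 122): 11110111101101
Gen 3 (rule 182): 01101011010011
Gen 4 (rule 122): 11110111101111
Gen 5 (rule 182): 01101011010110
Gen 6 (rule 122): 11110111101111
Gen 7 (rule 182): 01101011010110
Gen 8 (rule 122): 11110111101111
Gen 9 (rule 182): 01101011010110
Gen 10 (rule 122): 11110111101111
Gen 11 (rule 182): 01101011010110

Answer: 4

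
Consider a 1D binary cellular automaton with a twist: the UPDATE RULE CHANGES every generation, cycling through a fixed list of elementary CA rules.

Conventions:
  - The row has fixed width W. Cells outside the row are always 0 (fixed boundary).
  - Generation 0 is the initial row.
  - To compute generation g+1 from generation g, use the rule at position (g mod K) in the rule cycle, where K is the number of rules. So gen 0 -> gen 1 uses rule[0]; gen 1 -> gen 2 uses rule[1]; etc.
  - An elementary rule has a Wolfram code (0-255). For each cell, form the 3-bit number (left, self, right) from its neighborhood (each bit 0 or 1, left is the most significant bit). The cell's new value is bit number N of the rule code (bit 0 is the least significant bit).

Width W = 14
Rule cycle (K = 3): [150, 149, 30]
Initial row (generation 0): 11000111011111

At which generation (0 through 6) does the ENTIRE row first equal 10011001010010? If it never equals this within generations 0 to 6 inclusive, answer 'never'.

Answer: never

Derivation:
Gen 0: 11000111011111
Gen 1 (rule 150): 00101010001110
Gen 2 (rule 149): 10101011100101
Gen 3 (rule 30): 10101010011101
Gen 4 (rule 150): 10101011101001
Gen 5 (rule 149): 10101001001101
Gen 6 (rule 30): 10101111111001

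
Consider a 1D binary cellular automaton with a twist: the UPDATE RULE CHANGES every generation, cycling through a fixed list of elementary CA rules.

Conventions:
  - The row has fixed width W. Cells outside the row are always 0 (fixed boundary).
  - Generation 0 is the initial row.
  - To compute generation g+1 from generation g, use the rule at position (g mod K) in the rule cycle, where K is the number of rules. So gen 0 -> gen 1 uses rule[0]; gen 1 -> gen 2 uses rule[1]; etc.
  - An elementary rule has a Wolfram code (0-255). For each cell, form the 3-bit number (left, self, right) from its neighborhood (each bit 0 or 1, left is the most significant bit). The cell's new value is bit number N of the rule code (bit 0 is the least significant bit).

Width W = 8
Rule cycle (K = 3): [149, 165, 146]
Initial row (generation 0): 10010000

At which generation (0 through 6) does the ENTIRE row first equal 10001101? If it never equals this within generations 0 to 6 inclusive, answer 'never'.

Gen 0: 10010000
Gen 1 (rule 149): 11011111
Gen 2 (rule 165): 00101110
Gen 3 (rule 146): 01000101
Gen 4 (rule 149): 01110101
Gen 5 (rule 165): 00101111
Gen 6 (rule 146): 01000110

Answer: never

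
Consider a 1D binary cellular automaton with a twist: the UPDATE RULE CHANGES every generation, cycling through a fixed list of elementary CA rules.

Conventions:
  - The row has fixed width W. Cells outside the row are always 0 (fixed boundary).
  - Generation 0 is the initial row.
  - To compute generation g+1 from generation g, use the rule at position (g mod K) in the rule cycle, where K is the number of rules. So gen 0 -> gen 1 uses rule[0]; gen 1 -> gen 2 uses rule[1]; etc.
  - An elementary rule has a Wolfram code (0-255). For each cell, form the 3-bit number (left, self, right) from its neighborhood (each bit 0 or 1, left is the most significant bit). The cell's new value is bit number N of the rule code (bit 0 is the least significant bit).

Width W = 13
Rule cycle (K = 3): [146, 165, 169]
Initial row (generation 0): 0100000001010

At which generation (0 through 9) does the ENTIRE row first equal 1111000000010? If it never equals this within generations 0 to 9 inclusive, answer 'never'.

Gen 0: 0100000001010
Gen 1 (rule 146): 1010000010001
Gen 2 (rule 165): 1110111010101
Gen 3 (rule 169): 1101110101010
Gen 4 (rule 146): 0000100000001
Gen 5 (rule 165): 1110101111101
Gen 6 (rule 169): 1101011111010
Gen 7 (rule 146): 0000001110001
Gen 8 (rule 165): 1111100100101
Gen 9 (rule 169): 1111000000010

Answer: 9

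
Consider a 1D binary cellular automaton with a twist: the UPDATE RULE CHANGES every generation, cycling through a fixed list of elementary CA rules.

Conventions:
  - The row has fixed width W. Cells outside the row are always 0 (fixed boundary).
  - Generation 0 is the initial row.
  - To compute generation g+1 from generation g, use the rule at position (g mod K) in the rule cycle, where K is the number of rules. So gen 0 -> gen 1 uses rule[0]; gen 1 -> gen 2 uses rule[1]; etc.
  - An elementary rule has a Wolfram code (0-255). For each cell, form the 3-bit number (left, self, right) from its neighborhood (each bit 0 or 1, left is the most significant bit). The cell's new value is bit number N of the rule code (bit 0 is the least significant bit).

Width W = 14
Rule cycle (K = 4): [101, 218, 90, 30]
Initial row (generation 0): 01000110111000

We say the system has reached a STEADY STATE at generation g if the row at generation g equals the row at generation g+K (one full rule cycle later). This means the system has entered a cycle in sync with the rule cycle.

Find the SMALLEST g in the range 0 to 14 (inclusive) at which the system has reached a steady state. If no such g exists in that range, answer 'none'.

Gen 0: 01000110111000
Gen 1 (rule 101): 01010011001011
Gen 2 (rule 218): 10001111110011
Gen 3 (rule 90): 01011000011111
Gen 4 (rule 30): 11010100110000
Gen 5 (rule 101): 01111100010111
Gen 6 (rule 218): 11111110100111
Gen 7 (rule 90): 10000010011101
Gen 8 (rule 30): 11000111110001
Gen 9 (rule 101): 01010000010101
Gen 10 (rule 218): 10001000100000
Gen 11 (rule 90): 01010101010000
Gen 12 (rule 30): 11010101011000
Gen 13 (rule 101): 01111111101011
Gen 14 (rule 218): 11111111100011
Gen 15 (rule 90): 10000000110111
Gen 16 (rule 30): 11000001100100
Gen 17 (rule 101): 01011100100101
Gen 18 (rule 218): 10011111011000

Answer: none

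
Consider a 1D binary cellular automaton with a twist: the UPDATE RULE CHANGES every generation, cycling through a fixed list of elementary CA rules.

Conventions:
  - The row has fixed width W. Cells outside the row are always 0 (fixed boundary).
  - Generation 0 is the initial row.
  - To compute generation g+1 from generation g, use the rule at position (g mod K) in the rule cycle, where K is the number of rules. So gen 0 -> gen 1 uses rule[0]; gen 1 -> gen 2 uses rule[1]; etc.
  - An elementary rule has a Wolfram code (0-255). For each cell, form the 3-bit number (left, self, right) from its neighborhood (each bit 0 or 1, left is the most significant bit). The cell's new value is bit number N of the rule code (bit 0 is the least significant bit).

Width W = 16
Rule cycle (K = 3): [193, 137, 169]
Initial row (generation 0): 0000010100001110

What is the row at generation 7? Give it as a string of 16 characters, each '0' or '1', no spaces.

Answer: 0111111001100001

Derivation:
Gen 0: 0000010100001110
Gen 1 (rule 193): 1111000001100110
Gen 2 (rule 137): 1110011101000100
Gen 3 (rule 169): 1100011010010001
Gen 4 (rule 193): 0101001000000100
Gen 5 (rule 137): 0000000011110001
Gen 6 (rule 169): 1111111011100100
Gen 7 (rule 193): 0111111001100001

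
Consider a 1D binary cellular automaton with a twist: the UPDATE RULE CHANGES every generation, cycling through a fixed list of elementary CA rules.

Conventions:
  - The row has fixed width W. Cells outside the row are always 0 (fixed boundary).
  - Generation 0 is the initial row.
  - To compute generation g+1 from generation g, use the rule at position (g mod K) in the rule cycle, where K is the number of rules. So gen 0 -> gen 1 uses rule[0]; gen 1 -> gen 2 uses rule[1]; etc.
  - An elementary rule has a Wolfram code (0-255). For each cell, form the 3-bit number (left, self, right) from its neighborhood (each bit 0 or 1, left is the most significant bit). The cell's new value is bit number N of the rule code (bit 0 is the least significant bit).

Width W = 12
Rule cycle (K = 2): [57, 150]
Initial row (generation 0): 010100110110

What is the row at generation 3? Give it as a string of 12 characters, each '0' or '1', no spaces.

Gen 0: 010100110110
Gen 1 (rule 57): 001010101101
Gen 2 (rule 150): 011010100001
Gen 3 (rule 57): 010101011100

Answer: 010101011100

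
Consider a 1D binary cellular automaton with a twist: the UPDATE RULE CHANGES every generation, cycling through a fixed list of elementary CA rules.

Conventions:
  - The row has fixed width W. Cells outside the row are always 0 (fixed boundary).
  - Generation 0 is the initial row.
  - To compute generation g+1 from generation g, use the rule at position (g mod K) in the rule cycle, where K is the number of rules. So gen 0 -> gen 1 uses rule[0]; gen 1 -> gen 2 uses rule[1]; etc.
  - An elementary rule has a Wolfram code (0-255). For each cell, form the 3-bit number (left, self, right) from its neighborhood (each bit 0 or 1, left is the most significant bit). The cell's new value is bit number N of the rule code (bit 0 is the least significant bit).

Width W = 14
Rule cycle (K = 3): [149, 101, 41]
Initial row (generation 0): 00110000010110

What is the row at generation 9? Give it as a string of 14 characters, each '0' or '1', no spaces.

Answer: 00100010001010

Derivation:
Gen 0: 00110000010110
Gen 1 (rule 149): 10001111010001
Gen 2 (rule 101): 10100001110101
Gen 3 (rule 41): 01001101001010
Gen 4 (rule 149): 01100001101011
Gen 5 (rule 101): 00101100111101
Gen 6 (rule 41): 10011000100010
Gen 7 (rule 149): 11000110111011
Gen 8 (rule 101): 01010011001101
Gen 9 (rule 41): 00100010001010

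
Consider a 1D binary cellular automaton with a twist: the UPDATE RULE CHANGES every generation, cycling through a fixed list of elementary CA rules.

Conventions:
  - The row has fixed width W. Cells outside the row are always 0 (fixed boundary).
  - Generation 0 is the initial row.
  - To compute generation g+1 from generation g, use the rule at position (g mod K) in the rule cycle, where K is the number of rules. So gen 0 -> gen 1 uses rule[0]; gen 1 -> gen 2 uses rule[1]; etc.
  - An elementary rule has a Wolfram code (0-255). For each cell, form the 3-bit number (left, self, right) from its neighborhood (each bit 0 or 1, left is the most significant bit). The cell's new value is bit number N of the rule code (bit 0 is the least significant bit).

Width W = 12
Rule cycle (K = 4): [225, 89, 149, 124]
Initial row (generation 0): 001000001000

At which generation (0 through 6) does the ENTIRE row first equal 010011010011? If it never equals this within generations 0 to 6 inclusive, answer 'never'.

Answer: never

Derivation:
Gen 0: 001000001000
Gen 1 (rule 225): 100011100011
Gen 2 (rule 89): 011010111011
Gen 3 (rule 149): 000010010000
Gen 4 (rule 124): 000011011000
Gen 5 (rule 225): 111001101011
Gen 6 (rule 89): 101101100011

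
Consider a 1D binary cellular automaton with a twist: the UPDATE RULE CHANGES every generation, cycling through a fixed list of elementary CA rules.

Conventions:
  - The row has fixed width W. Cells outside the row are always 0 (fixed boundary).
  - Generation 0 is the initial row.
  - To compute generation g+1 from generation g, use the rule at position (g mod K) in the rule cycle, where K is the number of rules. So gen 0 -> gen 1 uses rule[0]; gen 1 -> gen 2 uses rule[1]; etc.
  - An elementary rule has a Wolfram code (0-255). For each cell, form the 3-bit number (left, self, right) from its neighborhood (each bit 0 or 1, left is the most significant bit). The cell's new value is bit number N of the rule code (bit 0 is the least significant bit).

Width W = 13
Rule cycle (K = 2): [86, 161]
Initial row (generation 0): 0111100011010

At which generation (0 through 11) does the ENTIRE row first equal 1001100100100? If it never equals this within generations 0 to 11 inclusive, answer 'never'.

Gen 0: 0111100011010
Gen 1 (rule 86): 1000110101011
Gen 2 (rule 161): 0010001010100
Gen 3 (rule 86): 0111011010110
Gen 4 (rule 161): 0010100101000
Gen 5 (rule 86): 0110111101100
Gen 6 (rule 161): 0001011010001
Gen 7 (rule 86): 0011001011011
Gen 8 (rule 161): 1000000100100
Gen 9 (rule 86): 1100001111110
Gen 10 (rule 161): 0001100111100
Gen 11 (rule 86): 0010111000110

Answer: never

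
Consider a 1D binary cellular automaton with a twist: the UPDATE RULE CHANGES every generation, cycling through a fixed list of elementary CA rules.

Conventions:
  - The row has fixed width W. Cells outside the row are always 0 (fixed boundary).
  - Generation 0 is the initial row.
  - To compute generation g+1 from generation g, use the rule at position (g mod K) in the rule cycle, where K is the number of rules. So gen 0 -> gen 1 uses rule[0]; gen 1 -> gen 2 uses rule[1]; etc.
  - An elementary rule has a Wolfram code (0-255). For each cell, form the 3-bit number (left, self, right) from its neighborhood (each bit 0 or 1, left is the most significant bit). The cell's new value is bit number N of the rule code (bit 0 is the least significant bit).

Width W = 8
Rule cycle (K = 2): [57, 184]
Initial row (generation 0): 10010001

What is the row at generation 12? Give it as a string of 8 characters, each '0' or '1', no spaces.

Gen 0: 10010001
Gen 1 (rule 57): 01001100
Gen 2 (rule 184): 00101010
Gen 3 (rule 57): 10010101
Gen 4 (rule 184): 01001010
Gen 5 (rule 57): 00100101
Gen 6 (rule 184): 00010010
Gen 7 (rule 57): 11001001
Gen 8 (rule 184): 10100100
Gen 9 (rule 57): 01010011
Gen 10 (rule 184): 00101010
Gen 11 (rule 57): 10010101
Gen 12 (rule 184): 01001010

Answer: 01001010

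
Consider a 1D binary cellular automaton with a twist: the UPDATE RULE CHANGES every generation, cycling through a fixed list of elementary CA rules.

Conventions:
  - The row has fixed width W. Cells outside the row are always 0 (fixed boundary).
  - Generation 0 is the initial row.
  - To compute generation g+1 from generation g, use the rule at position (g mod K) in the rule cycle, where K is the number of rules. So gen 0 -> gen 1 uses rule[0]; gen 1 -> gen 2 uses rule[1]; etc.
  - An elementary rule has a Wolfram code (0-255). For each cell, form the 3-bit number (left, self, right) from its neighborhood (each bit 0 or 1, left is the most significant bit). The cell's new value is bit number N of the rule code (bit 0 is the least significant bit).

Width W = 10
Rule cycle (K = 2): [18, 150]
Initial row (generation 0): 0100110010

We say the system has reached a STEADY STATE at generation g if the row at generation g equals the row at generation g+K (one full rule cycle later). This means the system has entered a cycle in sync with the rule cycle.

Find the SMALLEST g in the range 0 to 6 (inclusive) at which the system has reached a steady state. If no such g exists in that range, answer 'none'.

Answer: 5

Derivation:
Gen 0: 0100110010
Gen 1 (rule 18): 1011001101
Gen 2 (rule 150): 1000110001
Gen 3 (rule 18): 0101001010
Gen 4 (rule 150): 1101111011
Gen 5 (rule 18): 0000000000
Gen 6 (rule 150): 0000000000
Gen 7 (rule 18): 0000000000
Gen 8 (rule 150): 0000000000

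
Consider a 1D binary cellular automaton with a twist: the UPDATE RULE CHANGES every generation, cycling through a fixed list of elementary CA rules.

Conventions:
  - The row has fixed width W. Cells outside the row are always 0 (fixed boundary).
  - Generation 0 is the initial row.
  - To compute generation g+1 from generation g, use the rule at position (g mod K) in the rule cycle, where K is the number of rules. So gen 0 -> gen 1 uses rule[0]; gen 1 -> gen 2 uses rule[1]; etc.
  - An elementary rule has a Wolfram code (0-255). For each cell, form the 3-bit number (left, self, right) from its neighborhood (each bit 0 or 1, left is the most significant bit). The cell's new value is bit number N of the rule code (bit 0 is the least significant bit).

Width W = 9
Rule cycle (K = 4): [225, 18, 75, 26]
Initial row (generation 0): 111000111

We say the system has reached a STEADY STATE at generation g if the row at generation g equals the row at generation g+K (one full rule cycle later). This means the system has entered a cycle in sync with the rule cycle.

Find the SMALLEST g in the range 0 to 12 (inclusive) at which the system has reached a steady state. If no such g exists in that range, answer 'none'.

Answer: 6

Derivation:
Gen 0: 111000111
Gen 1 (rule 225): 011010011
Gen 2 (rule 18): 100001100
Gen 3 (rule 75): 001111101
Gen 4 (rule 26): 011000000
Gen 5 (rule 225): 001011111
Gen 6 (rule 18): 010000000
Gen 7 (rule 75): 100111111
Gen 8 (rule 26): 011100000
Gen 9 (rule 225): 001101111
Gen 10 (rule 18): 010000000
Gen 11 (rule 75): 100111111
Gen 12 (rule 26): 011100000
Gen 13 (rule 225): 001101111
Gen 14 (rule 18): 010000000
Gen 15 (rule 75): 100111111
Gen 16 (rule 26): 011100000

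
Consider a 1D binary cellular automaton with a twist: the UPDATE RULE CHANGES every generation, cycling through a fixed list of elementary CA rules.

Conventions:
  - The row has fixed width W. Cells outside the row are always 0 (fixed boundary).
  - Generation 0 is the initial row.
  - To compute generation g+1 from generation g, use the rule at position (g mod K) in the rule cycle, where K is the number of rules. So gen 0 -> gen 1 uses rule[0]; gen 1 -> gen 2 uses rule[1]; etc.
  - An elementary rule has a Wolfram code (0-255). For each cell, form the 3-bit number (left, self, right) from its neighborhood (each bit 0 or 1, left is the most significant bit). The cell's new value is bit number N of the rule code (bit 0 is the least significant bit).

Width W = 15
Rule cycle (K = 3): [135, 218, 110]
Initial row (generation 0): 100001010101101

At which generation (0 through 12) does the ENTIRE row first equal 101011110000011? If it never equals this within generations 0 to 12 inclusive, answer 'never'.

Gen 0: 100001010101101
Gen 1 (rule 135): 101111010100001
Gen 2 (rule 218): 001111000010010
Gen 3 (rule 110): 011001000110110
Gen 4 (rule 135): 100011011000000
Gen 5 (rule 218): 010111011100000
Gen 6 (rule 110): 111101110100000
Gen 7 (rule 135): 011000100101111
Gen 8 (rule 218): 111101011001111
Gen 9 (rule 110): 100111111011001
Gen 10 (rule 135): 101011110000011
Gen 11 (rule 218): 000011111000111
Gen 12 (rule 110): 000110001001101

Answer: 10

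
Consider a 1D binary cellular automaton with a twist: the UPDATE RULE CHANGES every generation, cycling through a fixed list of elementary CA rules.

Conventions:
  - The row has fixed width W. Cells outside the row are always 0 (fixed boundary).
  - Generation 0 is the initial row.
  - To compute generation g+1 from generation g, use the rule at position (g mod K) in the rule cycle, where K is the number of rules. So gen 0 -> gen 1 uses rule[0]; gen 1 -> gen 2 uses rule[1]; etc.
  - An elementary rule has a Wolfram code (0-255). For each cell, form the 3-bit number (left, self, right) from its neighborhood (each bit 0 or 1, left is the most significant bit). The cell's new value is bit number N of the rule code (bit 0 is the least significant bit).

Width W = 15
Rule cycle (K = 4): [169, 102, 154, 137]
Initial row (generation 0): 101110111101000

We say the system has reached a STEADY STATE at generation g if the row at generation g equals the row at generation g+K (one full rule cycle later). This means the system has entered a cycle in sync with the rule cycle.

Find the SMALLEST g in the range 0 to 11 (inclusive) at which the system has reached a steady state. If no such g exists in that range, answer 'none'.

Gen 0: 101110111101000
Gen 1 (rule 169): 011101111010011
Gen 2 (rule 102): 100110001110101
Gen 3 (rule 154): 011101011100000
Gen 4 (rule 137): 011000011001111
Gen 5 (rule 169): 010011010001110
Gen 6 (rule 102): 110101110010010
Gen 7 (rule 154): 100001101101101
Gen 8 (rule 137): 001101001001000
Gen 9 (rule 169): 101010000000011
Gen 10 (rule 102): 111110000000101
Gen 11 (rule 154): 111101000001000
Gen 12 (rule 137): 111000011100011
Gen 13 (rule 169): 110011011001010
Gen 14 (rule 102): 010101101011110
Gen 15 (rule 154): 100001000011101

Answer: none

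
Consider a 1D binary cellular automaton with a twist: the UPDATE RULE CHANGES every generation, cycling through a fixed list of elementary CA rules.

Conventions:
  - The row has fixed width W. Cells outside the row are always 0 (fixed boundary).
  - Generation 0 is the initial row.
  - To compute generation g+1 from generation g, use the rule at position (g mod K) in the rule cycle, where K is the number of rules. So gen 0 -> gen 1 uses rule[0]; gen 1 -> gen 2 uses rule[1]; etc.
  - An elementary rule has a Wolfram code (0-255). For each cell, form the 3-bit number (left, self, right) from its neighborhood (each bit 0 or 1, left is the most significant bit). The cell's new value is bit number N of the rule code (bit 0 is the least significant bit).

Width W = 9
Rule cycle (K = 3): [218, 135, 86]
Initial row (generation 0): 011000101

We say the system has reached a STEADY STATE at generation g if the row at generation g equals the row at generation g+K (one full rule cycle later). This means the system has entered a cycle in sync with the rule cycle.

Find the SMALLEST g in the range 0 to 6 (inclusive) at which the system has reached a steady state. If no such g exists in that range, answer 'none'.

Gen 0: 011000101
Gen 1 (rule 218): 111101000
Gen 2 (rule 135): 011001011
Gen 3 (rule 86): 101111001
Gen 4 (rule 218): 001111110
Gen 5 (rule 135): 110111100
Gen 6 (rule 86): 010000110
Gen 7 (rule 218): 101001111
Gen 8 (rule 135): 101010110
Gen 9 (rule 86): 101010011

Answer: none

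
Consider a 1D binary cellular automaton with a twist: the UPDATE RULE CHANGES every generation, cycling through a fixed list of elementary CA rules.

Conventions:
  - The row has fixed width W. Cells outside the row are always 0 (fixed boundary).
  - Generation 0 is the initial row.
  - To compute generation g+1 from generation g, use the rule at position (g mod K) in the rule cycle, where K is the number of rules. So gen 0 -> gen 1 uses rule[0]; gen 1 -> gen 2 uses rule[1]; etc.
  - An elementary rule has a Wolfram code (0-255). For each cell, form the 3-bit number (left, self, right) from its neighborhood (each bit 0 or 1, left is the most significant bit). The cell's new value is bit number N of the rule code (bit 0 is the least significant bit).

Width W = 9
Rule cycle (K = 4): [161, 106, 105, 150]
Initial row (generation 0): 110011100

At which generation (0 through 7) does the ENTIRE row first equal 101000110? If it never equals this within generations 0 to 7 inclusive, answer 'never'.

Gen 0: 110011100
Gen 1 (rule 161): 000001001
Gen 2 (rule 106): 000010010
Gen 3 (rule 105): 111000000
Gen 4 (rule 150): 010100000
Gen 5 (rule 161): 001001111
Gen 6 (rule 106): 010011001
Gen 7 (rule 105): 000011000

Answer: never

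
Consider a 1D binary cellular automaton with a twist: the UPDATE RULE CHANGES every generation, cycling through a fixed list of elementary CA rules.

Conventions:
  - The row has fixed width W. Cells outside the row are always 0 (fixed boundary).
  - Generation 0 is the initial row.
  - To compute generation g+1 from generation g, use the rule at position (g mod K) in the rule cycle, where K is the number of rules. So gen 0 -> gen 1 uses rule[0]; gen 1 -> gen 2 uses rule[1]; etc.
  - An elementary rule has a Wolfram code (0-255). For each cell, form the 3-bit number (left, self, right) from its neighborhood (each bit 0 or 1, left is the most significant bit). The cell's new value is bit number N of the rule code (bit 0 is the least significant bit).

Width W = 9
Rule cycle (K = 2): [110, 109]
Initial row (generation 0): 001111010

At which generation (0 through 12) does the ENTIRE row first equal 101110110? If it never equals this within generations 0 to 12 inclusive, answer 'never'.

Gen 0: 001111010
Gen 1 (rule 110): 011001110
Gen 2 (rule 109): 011001010
Gen 3 (rule 110): 111011110
Gen 4 (rule 109): 101110010
Gen 5 (rule 110): 111010110
Gen 6 (rule 109): 101111110
Gen 7 (rule 110): 111000010
Gen 8 (rule 109): 101011010
Gen 9 (rule 110): 111111110
Gen 10 (rule 109): 100000010
Gen 11 (rule 110): 100000110
Gen 12 (rule 109): 101110110

Answer: 12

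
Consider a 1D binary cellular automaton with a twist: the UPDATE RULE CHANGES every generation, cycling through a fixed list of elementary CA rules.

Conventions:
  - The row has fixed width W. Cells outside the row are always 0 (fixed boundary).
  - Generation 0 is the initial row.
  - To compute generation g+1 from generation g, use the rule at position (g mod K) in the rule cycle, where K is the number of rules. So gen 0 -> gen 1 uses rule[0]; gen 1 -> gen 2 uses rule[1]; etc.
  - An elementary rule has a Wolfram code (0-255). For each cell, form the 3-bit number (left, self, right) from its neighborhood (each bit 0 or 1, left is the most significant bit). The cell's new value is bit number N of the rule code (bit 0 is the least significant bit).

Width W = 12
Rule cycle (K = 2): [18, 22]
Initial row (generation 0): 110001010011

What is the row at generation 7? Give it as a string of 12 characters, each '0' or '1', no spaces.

Gen 0: 110001010011
Gen 1 (rule 18): 001010001100
Gen 2 (rule 22): 011011010010
Gen 3 (rule 18): 100000001101
Gen 4 (rule 22): 110000010001
Gen 5 (rule 18): 001000101010
Gen 6 (rule 22): 011101101011
Gen 7 (rule 18): 100000000000

Answer: 100000000000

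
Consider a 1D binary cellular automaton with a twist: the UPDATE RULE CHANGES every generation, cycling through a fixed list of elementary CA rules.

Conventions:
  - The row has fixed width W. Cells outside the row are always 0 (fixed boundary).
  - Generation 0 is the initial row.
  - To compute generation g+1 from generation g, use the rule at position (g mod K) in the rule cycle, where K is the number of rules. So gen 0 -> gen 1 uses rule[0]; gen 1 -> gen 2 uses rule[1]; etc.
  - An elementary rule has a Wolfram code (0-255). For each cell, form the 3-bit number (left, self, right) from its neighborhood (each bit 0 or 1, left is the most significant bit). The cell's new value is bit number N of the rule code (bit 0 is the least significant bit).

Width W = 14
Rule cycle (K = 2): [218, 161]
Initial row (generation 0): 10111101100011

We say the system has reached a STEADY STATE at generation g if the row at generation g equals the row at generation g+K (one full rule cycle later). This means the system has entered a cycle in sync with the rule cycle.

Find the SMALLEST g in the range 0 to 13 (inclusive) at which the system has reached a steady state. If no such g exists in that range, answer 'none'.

Answer: 5

Derivation:
Gen 0: 10111101100011
Gen 1 (rule 218): 00111101110111
Gen 2 (rule 161): 10011010101010
Gen 3 (rule 218): 01111000000001
Gen 4 (rule 161): 00110011111100
Gen 5 (rule 218): 01111111111110
Gen 6 (rule 161): 00111111111100
Gen 7 (rule 218): 01111111111110
Gen 8 (rule 161): 00111111111100
Gen 9 (rule 218): 01111111111110
Gen 10 (rule 161): 00111111111100
Gen 11 (rule 218): 01111111111110
Gen 12 (rule 161): 00111111111100
Gen 13 (rule 218): 01111111111110
Gen 14 (rule 161): 00111111111100
Gen 15 (rule 218): 01111111111110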